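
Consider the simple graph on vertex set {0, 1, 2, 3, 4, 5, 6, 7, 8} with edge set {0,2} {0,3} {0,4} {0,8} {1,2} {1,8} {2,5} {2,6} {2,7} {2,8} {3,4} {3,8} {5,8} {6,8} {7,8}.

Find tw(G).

A width-2 tree decomposition is:
Bags: B1 = {2, 7, 8}  B2 = {2, 5, 8}  B3 = {0, 2, 8}  B4 = {1, 2, 8}  B5 = {2, 6, 8}  B6 = {0, 3, 8}  B7 = {0, 3, 4}
Tree: B1–B2, B1–B3, B2–B4, B2–B5, B3–B6, B6–B7
The largest bag has 3 vertices, giving width 2; this decomposition certifies tw(G) ≤ 2. Conversely, {0, 2, 8} is a clique of size 3, and the vertices of any clique must share a bag in every tree decomposition; so some bag has ≥ 3 vertices and tw(G) ≥ 2. Hence tw(G) = 2 exactly.

2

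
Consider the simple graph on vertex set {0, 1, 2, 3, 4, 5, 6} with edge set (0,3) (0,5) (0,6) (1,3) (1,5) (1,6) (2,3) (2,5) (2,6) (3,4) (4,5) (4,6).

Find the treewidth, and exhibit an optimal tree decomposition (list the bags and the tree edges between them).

The largest bag has 4 vertices, giving width 3; this decomposition certifies tw(G) ≤ 3. For the lower bound: the 4 vertex sets {1,6}, {4,5}, {3}, {0} are disjoint, each induces a connected subgraph, and every pair is joined by at least one edge of G. Contracting each set to a single vertex therefore yields K_{4} as a minor, and since treewidth is minor-monotone, tw(G) ≥ tw(K_{4}) = 3. Combining the bounds, tw(G) = 3.

Treewidth 3.
One such decomposition:
Bags: B1 = {1, 3, 5, 6}  B2 = {3, 4, 5, 6}  B3 = {0, 3, 5, 6}  B4 = {2, 3, 5, 6}
Tree: B1–B2, B2–B3, B3–B4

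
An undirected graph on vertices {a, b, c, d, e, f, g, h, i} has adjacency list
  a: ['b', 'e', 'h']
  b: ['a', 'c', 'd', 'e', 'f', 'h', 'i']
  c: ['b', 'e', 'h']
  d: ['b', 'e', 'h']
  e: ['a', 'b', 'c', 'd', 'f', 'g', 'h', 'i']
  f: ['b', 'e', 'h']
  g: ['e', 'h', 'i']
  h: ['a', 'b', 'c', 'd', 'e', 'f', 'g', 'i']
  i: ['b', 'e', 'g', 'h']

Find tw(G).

A width-3 tree decomposition is:
Bags: B1 = {b, c, e, h}  B2 = {b, e, f, h}  B3 = {b, e, h, i}  B4 = {e, g, h, i}  B5 = {b, d, e, h}  B6 = {a, b, e, h}
Tree: B1–B2, B2–B3, B3–B4, B2–B5, B5–B6
Each bag holds 4 vertices, so the decomposition has width 3, which upper-bounds the treewidth. For the lower bound, the 4 vertices {e, g, h, i} are pairwise adjacent, and any tree decomposition puts a clique entirely inside one bag — forcing width ≥ 3. Combining the bounds, tw(G) = 3.

3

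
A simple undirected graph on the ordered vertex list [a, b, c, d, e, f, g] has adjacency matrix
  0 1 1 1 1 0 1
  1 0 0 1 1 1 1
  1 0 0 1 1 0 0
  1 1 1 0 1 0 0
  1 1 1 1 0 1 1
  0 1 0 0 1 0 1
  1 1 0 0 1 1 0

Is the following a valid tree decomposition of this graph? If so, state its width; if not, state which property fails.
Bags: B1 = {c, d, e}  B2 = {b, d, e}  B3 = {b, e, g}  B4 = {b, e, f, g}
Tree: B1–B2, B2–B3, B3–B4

A tree decomposition must satisfy three properties: every vertex lies in some bag; for every edge, both endpoints lie together in some bag; and for every vertex, the bags containing it form a connected subtree. Here vertex a appears in no bag, so the decomposition is invalid.

No — vertex a appears in no bag.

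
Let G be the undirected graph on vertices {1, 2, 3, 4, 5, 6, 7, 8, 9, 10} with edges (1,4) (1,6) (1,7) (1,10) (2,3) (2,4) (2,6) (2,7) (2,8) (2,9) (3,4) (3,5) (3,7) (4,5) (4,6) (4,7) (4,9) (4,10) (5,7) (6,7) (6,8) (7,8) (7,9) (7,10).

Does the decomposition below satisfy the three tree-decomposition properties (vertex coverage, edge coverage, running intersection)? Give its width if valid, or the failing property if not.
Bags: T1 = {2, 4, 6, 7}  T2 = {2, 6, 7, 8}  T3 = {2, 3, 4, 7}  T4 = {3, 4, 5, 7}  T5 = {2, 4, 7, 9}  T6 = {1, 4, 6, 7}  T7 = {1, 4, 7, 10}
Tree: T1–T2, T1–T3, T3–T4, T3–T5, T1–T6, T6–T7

Yes; width 3.

Vertex coverage: the bags together contain {1, 2, 3, 4, 5, 6, 7, 8, 9, 10}, the full vertex set. Edge coverage: each edge of G has both endpoints in at least one bag. Running intersection: for every vertex, the bags containing it form a connected subtree. All three properties hold, so this is a valid tree decomposition of width max|bag| − 1 = 3, and hence tw(G) ≤ 3.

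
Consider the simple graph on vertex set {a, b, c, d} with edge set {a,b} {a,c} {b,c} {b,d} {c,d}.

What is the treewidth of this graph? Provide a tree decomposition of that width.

Every bag has size at most 3, so the width is 3 − 1 = 2 and tw(G) ≤ 2. Conversely, {b, c, d} is a clique of size 3, and the vertices of any clique must share a bag in every tree decomposition; so some bag has ≥ 3 vertices and tw(G) ≥ 2. Combining the bounds, tw(G) = 2.

Treewidth 2.
One such decomposition:
Bags: B1 = {a, b, c}  B2 = {b, c, d}
Tree: B1–B2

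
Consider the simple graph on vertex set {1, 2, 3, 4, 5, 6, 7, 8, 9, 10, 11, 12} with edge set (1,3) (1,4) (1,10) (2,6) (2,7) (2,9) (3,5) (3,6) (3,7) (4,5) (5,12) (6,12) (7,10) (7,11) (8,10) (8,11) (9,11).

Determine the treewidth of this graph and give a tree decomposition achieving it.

Treewidth 3.
One such decomposition:
Bags: B1 = {1, 4, 5, 12}  B2 = {1, 3, 5, 12}  B3 = {1, 3, 6, 12}  B4 = {1, 3, 6, 10}  B5 = {3, 6, 7, 10}  B6 = {2, 6, 7, 10}  B7 = {2, 7, 8, 10}  B8 = {2, 7, 8, 11}  B9 = {2, 8, 9, 11}
Tree: B1–B2, B2–B3, B3–B4, B4–B5, B5–B6, B6–B7, B7–B8, B8–B9

Each bag holds 4 vertices, so the decomposition has width 3, which upper-bounds the treewidth. For the lower bound: the 4 vertex sets {4,5,12}, {1}, {3}, {2,6,7,10} are disjoint, each induces a connected subgraph, and every pair is joined by at least one edge of G. Contracting each set to a single vertex therefore yields K_{4} as a minor, and since treewidth is minor-monotone, tw(G) ≥ tw(K_{4}) = 3. Hence tw(G) = 3 exactly.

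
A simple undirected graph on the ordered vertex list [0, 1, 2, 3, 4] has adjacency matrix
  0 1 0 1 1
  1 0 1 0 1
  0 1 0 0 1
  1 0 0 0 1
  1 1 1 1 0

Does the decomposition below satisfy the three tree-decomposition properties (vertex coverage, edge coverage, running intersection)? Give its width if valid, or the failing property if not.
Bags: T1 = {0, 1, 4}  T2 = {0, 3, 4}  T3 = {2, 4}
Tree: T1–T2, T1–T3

A tree decomposition must satisfy three properties: every vertex lies in some bag; for every edge, both endpoints lie together in some bag; and for every vertex, the bags containing it form a connected subtree. Here edge (1,2) lies in no bag, so the decomposition is invalid.

No — edge (1,2) lies in no bag.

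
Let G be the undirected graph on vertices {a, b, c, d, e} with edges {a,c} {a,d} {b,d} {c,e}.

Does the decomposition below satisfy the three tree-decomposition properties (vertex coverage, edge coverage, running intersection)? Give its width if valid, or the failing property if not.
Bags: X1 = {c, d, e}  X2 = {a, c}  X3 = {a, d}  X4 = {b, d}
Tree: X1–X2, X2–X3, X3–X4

No — bags containing vertex d are not connected in the tree.

A tree decomposition must satisfy three properties: every vertex lies in some bag; for every edge, both endpoints lie together in some bag; and for every vertex, the bags containing it form a connected subtree. Here bags containing vertex d are not connected in the tree, so the decomposition is invalid.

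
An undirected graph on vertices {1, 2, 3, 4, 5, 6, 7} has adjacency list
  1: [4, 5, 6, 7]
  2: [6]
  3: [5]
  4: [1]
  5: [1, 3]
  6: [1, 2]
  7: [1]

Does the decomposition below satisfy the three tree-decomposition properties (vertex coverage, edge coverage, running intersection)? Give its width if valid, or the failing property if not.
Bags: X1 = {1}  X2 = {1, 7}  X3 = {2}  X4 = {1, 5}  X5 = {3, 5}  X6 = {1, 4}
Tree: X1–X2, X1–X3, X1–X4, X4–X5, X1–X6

No — vertex 6 appears in no bag.

A tree decomposition must satisfy three properties: every vertex lies in some bag; for every edge, both endpoints lie together in some bag; and for every vertex, the bags containing it form a connected subtree. Here vertex 6 appears in no bag, so the decomposition is invalid.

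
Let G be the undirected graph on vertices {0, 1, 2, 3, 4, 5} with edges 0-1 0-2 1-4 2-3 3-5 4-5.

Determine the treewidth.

2

A width-2 tree decomposition is:
Bags: B1 = {0, 1, 2}  B2 = {1, 2, 4}  B3 = {2, 4, 5}  B4 = {2, 3, 5}
Tree: B1–B2, B2–B3, B3–B4
Each bag holds 3 vertices, so the decomposition has width 2, which upper-bounds the treewidth. For the lower bound, G contains the cycle 2–0–1–4–5–3–2, so G is not a forest; only forests have treewidth ≤ 1, hence tw(G) ≥ 2. Therefore the treewidth is 2.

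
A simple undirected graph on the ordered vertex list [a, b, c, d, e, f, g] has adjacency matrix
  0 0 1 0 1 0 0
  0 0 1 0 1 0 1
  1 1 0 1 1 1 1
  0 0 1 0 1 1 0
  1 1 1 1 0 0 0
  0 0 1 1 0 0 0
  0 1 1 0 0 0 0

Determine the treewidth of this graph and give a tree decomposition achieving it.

Treewidth 2.
One such decomposition:
Bags: B1 = {b, c, e}  B2 = {c, d, e}  B3 = {a, c, e}  B4 = {b, c, g}  B5 = {c, d, f}
Tree: B1–B2, B1–B3, B1–B4, B2–B5

Every bag has size at most 3, so the width is 3 − 1 = 2 and tw(G) ≤ 2. On the other hand G contains the 3-clique {b, c, g}. A clique must lie in a single bag of any decomposition, so no decomposition can have width below 2. Therefore the treewidth is 2.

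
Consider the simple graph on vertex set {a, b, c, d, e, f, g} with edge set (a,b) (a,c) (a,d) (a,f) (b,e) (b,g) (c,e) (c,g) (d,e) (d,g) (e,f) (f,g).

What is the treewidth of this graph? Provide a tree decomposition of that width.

Each bag holds 4 vertices, so the decomposition has width 3, which upper-bounds the treewidth. For the lower bound: the 4 vertex sets {a,b}, {c,e}, {g}, {f} are disjoint, each induces a connected subgraph, and every pair is joined by at least one edge of G. Contracting each set to a single vertex therefore yields K_{4} as a minor, and since treewidth is minor-monotone, tw(G) ≥ tw(K_{4}) = 3. Combining the bounds, tw(G) = 3.

Treewidth 3.
One such decomposition:
Bags: B1 = {a, b, e, g}  B2 = {a, c, e, g}  B3 = {a, e, f, g}  B4 = {a, d, e, g}
Tree: B1–B2, B2–B3, B3–B4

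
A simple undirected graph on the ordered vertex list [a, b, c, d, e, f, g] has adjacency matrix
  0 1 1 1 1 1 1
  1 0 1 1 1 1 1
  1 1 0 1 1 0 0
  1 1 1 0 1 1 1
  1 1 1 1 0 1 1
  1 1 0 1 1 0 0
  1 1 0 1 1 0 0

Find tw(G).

A width-4 tree decomposition is:
Bags: B1 = {a, b, d, e, g}  B2 = {a, b, d, e, f}  B3 = {a, b, c, d, e}
Tree: B1–B2, B2–B3
Each bag holds 5 vertices, so the decomposition has width 4, which upper-bounds the treewidth. On the other hand G contains the 5-clique {a, b, d, e, g}. A clique must lie in a single bag of any decomposition, so no decomposition can have width below 4. Combining the bounds, tw(G) = 4.

4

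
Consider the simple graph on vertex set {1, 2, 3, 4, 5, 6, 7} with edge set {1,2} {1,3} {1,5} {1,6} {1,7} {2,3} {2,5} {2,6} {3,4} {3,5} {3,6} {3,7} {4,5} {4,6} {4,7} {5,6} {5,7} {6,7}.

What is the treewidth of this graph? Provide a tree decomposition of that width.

Treewidth 4.
One such decomposition:
Bags: B1 = {3, 4, 5, 6, 7}  B2 = {1, 3, 5, 6, 7}  B3 = {1, 2, 3, 5, 6}
Tree: B1–B2, B2–B3

The largest bag has 5 vertices, giving width 4; this decomposition certifies tw(G) ≤ 4. On the other hand G contains the 5-clique {1, 2, 3, 5, 6}. A clique must lie in a single bag of any decomposition, so no decomposition can have width below 4. Combining the bounds, tw(G) = 4.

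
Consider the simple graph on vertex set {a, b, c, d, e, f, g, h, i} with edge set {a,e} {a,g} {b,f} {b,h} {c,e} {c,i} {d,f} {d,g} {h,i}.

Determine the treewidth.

2

A width-2 tree decomposition is:
Bags: B1 = {d, f, g}  B2 = {a, f, g}  B3 = {a, e, f}  B4 = {c, e, f}  B5 = {c, f, i}  B6 = {f, h, i}  B7 = {b, f, h}
Tree: B1–B2, B2–B3, B3–B4, B4–B5, B5–B6, B6–B7
Every bag has size at most 3, so the width is 3 − 1 = 2 and tw(G) ≤ 2. For the lower bound, G contains the cycle f–d–g–a–e–c–i–h–b–f, so G is not a forest; only forests have treewidth ≤ 1, hence tw(G) ≥ 2. Combining the bounds, tw(G) = 2.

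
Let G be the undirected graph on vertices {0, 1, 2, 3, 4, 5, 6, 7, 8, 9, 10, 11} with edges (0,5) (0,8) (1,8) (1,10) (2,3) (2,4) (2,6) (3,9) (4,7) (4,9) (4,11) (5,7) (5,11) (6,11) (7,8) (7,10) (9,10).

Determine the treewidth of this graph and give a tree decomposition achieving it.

The largest bag has 4 vertices, giving width 3; this decomposition certifies tw(G) ≤ 3. For the lower bound: the 4 vertex sets {2,3,6}, {9}, {4}, {5,7,10,11} are disjoint, each induces a connected subgraph, and every pair is joined by at least one edge of G. Contracting each set to a single vertex therefore yields K_{4} as a minor, and since treewidth is minor-monotone, tw(G) ≥ tw(K_{4}) = 3. The upper and lower bounds meet at 3, so that is the treewidth.

Treewidth 3.
Bags: B1 = {2, 3, 6, 9}  B2 = {2, 4, 6, 9}  B3 = {4, 6, 9, 11}  B4 = {4, 9, 10, 11}  B5 = {4, 7, 10, 11}  B6 = {5, 7, 10, 11}  B7 = {1, 5, 7, 10}  B8 = {1, 5, 7, 8}  B9 = {0, 1, 5, 8}
Tree: B1–B2, B2–B3, B3–B4, B4–B5, B5–B6, B6–B7, B7–B8, B8–B9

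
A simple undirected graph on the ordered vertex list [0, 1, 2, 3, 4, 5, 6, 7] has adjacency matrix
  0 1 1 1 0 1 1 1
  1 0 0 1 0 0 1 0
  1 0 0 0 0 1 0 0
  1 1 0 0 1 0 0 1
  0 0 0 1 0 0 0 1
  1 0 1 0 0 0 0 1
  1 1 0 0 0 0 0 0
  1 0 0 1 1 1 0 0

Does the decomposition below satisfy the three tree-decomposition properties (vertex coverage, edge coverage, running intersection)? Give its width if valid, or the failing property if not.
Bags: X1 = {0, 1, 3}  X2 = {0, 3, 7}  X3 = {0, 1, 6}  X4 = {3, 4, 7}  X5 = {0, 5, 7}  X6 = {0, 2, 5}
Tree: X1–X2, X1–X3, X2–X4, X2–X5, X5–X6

Yes; width 2.

Vertex coverage: the bags together contain {0, 1, 2, 3, 4, 5, 6, 7}, the full vertex set. Edge coverage: each edge of G has both endpoints in at least one bag. Running intersection: for every vertex, the bags containing it form a connected subtree. All three properties hold, so this is a valid tree decomposition of width max|bag| − 1 = 2, and hence tw(G) ≤ 2.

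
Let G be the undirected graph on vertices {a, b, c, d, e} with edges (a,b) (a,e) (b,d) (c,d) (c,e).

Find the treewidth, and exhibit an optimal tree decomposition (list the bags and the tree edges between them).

The largest bag has 3 vertices, giving width 2; this decomposition certifies tw(G) ≤ 2. For the lower bound, G contains the cycle c–e–a–b–d–c, so G is not a forest; only forests have treewidth ≤ 1, hence tw(G) ≥ 2. Therefore the treewidth is 2.

Treewidth 2.
One optimal decomposition is:
Bags: B1 = {a, c, e}  B2 = {a, b, c}  B3 = {b, c, d}
Tree: B1–B2, B2–B3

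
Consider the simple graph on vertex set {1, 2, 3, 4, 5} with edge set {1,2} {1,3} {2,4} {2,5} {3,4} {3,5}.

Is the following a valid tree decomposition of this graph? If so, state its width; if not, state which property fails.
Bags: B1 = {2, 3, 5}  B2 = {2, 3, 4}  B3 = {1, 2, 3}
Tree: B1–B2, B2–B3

Yes; width 2.

Checking the three conditions: (i) the bags cover all of {1, 2, 3, 4, 5}; (ii) for each edge, some bag contains both endpoints; (iii) the bags containing any fixed vertex form a subtree. All hold, so the decomposition is valid with width 3 − 1 = 2.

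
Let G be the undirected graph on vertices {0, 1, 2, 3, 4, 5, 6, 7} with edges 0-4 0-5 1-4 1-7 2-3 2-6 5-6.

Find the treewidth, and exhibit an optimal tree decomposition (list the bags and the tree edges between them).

Treewidth 1.
Bags: B1 = {2, 3}  B2 = {2, 6}  B3 = {5, 6}  B4 = {0, 5}  B5 = {0, 4}  B6 = {1, 4}  B7 = {1, 7}
Tree: B1–B2, B2–B3, B3–B4, B4–B5, B5–B6, B6–B7

The largest bag has 2 vertices, giving width 1; this decomposition certifies tw(G) ≤ 1. Any graph with an edge has treewidth ≥ 1, and G has the edge 3–2. Combining the bounds, tw(G) = 1.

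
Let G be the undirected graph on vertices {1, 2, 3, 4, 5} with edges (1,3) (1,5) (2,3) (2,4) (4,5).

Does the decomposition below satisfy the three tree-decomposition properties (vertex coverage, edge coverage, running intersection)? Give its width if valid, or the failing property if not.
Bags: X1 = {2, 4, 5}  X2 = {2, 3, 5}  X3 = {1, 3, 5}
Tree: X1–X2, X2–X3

Yes; width 2.

Vertex coverage: the bags together contain {1, 2, 3, 4, 5}, the full vertex set. Edge coverage: each edge of G has both endpoints in at least one bag. Running intersection: for every vertex, the bags containing it form a connected subtree. All three properties hold, so this is a valid tree decomposition of width max|bag| − 1 = 2, and hence tw(G) ≤ 2.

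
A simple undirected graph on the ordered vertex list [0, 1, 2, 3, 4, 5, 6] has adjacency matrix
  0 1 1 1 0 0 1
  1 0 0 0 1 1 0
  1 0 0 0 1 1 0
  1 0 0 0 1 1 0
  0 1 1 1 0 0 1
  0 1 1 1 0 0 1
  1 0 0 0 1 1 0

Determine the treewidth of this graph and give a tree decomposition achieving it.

Treewidth 3.
One optimal decomposition is:
Bags: B1 = {0, 1, 4, 5}  B2 = {0, 4, 5, 6}  B3 = {0, 3, 4, 5}  B4 = {0, 2, 4, 5}
Tree: B1–B2, B2–B3, B3–B4

The largest bag has 4 vertices, giving width 3; this decomposition certifies tw(G) ≤ 3. For the lower bound: the 4 vertex sets {0,1}, {4,6}, {5}, {3} are disjoint, each induces a connected subgraph, and every pair is joined by at least one edge of G. Contracting each set to a single vertex therefore yields K_{4} as a minor, and since treewidth is minor-monotone, tw(G) ≥ tw(K_{4}) = 3. Combining the bounds, tw(G) = 3.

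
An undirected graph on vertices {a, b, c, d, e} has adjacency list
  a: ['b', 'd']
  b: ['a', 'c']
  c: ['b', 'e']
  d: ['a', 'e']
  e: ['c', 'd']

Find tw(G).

A width-2 tree decomposition is:
Bags: B1 = {a, d, e}  B2 = {a, c, e}  B3 = {a, b, c}
Tree: B1–B2, B2–B3
Every bag has size at most 3, so the width is 3 − 1 = 2 and tw(G) ≤ 2. Since a–d–e–c–b–a is a cycle in G, G is not acyclic. Forests are exactly the graphs of treewidth ≤ 1, so tw(G) ≥ 2. Therefore the treewidth is 2.

2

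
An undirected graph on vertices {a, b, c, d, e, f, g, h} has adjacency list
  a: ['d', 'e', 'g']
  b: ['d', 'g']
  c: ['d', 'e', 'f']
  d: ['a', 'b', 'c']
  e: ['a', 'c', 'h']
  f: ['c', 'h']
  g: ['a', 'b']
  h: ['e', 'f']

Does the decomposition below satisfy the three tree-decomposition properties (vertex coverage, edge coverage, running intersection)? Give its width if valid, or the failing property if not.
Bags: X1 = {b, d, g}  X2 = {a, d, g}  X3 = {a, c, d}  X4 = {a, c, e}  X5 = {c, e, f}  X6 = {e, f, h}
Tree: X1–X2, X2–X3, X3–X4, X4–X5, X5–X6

Every vertex of G appears in some bag (union = {a, b, c, d, e, f, g, h}); every edge is covered by a bag; and for each vertex v the set of bags containing v is connected in the bag tree. The decomposition is therefore valid. The largest bag has 3 vertices, so the width is 2.

Yes; width 2.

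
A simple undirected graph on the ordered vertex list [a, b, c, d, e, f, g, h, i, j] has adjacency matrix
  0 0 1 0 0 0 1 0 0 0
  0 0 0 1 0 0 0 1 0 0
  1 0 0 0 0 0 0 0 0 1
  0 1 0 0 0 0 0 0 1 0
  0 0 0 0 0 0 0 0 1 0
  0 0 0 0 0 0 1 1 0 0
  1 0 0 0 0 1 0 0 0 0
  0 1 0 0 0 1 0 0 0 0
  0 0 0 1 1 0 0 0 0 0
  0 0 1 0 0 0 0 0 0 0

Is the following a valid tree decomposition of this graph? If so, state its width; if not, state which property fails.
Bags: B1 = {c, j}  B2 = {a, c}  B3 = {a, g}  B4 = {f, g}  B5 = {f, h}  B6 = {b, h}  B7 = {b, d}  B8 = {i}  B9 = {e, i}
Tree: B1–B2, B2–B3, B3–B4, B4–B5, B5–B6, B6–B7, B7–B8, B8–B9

No — edge (d,i) lies in no bag.

A tree decomposition must satisfy three properties: every vertex lies in some bag; for every edge, both endpoints lie together in some bag; and for every vertex, the bags containing it form a connected subtree. Here edge (d,i) lies in no bag, so the decomposition is invalid.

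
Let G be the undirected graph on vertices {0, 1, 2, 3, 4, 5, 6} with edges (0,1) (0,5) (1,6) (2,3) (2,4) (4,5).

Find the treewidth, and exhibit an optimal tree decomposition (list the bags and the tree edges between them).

Each bag holds 2 vertices, so the decomposition has width 1, which upper-bounds the treewidth. Any graph with an edge has treewidth ≥ 1, and G has the edge 6–1. Therefore the treewidth is 1.

Treewidth 1.
One optimal decomposition is:
Bags: B1 = {1, 6}  B2 = {0, 1}  B3 = {0, 5}  B4 = {4, 5}  B5 = {2, 4}  B6 = {2, 3}
Tree: B1–B2, B2–B3, B3–B4, B4–B5, B5–B6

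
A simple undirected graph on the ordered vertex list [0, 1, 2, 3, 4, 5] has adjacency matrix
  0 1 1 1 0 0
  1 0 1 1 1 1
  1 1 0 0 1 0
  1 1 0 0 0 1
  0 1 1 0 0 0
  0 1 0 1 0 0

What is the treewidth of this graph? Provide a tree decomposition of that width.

Treewidth 2.
Bags: B1 = {1, 2, 4}  B2 = {0, 1, 2}  B3 = {0, 1, 3}  B4 = {1, 3, 5}
Tree: B1–B2, B2–B3, B3–B4

Every bag has size at most 3, so the width is 3 − 1 = 2 and tw(G) ≤ 2. On the other hand G contains the 3-clique {0, 1, 2}. A clique must lie in a single bag of any decomposition, so no decomposition can have width below 2. The upper and lower bounds meet at 2, so that is the treewidth.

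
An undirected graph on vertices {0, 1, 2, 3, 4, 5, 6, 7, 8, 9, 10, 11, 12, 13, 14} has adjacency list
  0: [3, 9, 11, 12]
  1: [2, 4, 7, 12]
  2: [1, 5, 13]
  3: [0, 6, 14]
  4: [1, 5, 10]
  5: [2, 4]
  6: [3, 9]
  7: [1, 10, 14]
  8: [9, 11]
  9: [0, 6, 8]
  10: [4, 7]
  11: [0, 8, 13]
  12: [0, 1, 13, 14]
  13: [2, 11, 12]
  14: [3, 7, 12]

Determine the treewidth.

3

A width-3 tree decomposition is:
Bags: B1 = {2, 4, 5, 10}  B2 = {1, 2, 4, 10}  B3 = {1, 2, 7, 10}  B4 = {1, 2, 7, 13}  B5 = {1, 7, 12, 13}  B6 = {7, 12, 13, 14}  B7 = {11, 12, 13, 14}  B8 = {0, 11, 12, 14}  B9 = {0, 3, 11, 14}  B10 = {0, 3, 8, 11}  B11 = {0, 3, 8, 9}  B12 = {3, 6, 8, 9}
Tree: B1–B2, B2–B3, B3–B4, B4–B5, B5–B6, B6–B7, B7–B8, B8–B9, B9–B10, B10–B11, B11–B12
The largest bag has 4 vertices, giving width 3; this decomposition certifies tw(G) ≤ 3. For the lower bound: the 4 vertex sets {4,5,10}, {2}, {1}, {7,12,13,14} are disjoint, each induces a connected subgraph, and every pair is joined by at least one edge of G. Contracting each set to a single vertex therefore yields K_{4} as a minor, and since treewidth is minor-monotone, tw(G) ≥ tw(K_{4}) = 3. Therefore the treewidth is 3.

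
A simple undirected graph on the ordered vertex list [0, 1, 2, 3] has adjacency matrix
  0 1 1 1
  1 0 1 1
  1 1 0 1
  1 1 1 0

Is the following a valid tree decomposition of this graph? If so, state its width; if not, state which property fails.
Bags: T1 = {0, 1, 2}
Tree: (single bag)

A tree decomposition must satisfy three properties: every vertex lies in some bag; for every edge, both endpoints lie together in some bag; and for every vertex, the bags containing it form a connected subtree. Here vertex 3 appears in no bag, so the decomposition is invalid.

No — vertex 3 appears in no bag.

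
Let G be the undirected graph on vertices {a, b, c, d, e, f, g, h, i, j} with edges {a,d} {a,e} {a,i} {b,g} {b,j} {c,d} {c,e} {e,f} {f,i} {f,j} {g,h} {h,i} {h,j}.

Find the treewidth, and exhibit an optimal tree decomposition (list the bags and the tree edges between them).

Each bag holds 3 vertices, so the decomposition has width 2, which upper-bounds the treewidth. For the lower bound, G contains the cycle b–g–h–j–b, so G is not a forest; only forests have treewidth ≤ 1, hence tw(G) ≥ 2. Combining the bounds, tw(G) = 2.

Treewidth 2.
One optimal decomposition is:
Bags: B1 = {b, g, j}  B2 = {g, h, j}  B3 = {f, h, j}  B4 = {f, h, i}  B5 = {e, f, i}  B6 = {a, e, i}  B7 = {a, c, e}  B8 = {a, c, d}
Tree: B1–B2, B2–B3, B3–B4, B4–B5, B5–B6, B6–B7, B7–B8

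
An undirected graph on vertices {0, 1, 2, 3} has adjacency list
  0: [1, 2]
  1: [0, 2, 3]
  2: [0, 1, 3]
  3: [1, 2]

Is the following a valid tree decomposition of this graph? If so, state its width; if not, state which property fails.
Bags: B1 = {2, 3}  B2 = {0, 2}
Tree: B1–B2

A tree decomposition must satisfy three properties: every vertex lies in some bag; for every edge, both endpoints lie together in some bag; and for every vertex, the bags containing it form a connected subtree. Here vertex 1 appears in no bag, so the decomposition is invalid.

No — vertex 1 appears in no bag.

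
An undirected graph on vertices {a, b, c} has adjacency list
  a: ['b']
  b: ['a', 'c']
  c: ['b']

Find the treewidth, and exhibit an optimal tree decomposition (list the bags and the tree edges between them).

The largest bag has 2 vertices, giving width 1; this decomposition certifies tw(G) ≤ 1. Any graph with an edge has treewidth ≥ 1, and G has the edge a–b. The upper and lower bounds meet at 1, so that is the treewidth.

Treewidth 1.
One optimal decomposition is:
Bags: B1 = {a, b}  B2 = {b, c}
Tree: B1–B2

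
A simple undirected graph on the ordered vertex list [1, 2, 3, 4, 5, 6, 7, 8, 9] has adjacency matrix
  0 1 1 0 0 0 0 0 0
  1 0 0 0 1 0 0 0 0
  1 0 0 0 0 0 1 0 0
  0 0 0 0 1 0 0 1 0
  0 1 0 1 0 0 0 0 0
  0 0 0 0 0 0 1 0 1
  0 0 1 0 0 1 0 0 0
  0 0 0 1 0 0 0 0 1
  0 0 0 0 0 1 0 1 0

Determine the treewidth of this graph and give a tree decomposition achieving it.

Each bag holds 3 vertices, so the decomposition has width 2, which upper-bounds the treewidth. For the lower bound, G contains the cycle 3–7–6–9–8–4–5–2–1–3, so G is not a forest; only forests have treewidth ≤ 1, hence tw(G) ≥ 2. The upper and lower bounds meet at 2, so that is the treewidth.

Treewidth 2.
One optimal decomposition is:
Bags: B1 = {3, 6, 7}  B2 = {3, 6, 9}  B3 = {3, 8, 9}  B4 = {3, 4, 8}  B5 = {3, 4, 5}  B6 = {2, 3, 5}  B7 = {1, 2, 3}
Tree: B1–B2, B2–B3, B3–B4, B4–B5, B5–B6, B6–B7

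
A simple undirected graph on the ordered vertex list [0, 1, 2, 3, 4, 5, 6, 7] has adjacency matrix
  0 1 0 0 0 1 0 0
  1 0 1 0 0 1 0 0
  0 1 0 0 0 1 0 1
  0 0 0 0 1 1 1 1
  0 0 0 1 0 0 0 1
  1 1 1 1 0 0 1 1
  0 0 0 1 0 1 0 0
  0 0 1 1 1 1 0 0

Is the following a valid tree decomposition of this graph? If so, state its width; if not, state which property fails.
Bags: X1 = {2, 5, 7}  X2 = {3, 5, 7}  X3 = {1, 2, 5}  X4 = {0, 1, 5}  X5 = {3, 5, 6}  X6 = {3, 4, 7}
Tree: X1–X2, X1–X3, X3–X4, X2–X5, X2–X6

Vertex coverage: the bags together contain {0, 1, 2, 3, 4, 5, 6, 7}, the full vertex set. Edge coverage: each edge of G has both endpoints in at least one bag. Running intersection: for every vertex, the bags containing it form a connected subtree. All three properties hold, so this is a valid tree decomposition of width max|bag| − 1 = 2, and hence tw(G) ≤ 2.

Yes; width 2.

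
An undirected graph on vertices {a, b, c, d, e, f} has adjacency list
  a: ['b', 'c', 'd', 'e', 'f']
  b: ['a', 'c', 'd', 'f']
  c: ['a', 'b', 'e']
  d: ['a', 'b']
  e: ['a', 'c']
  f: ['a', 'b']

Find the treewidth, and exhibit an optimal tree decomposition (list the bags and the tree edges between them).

Every bag has size at most 3, so the width is 3 − 1 = 2 and tw(G) ≤ 2. Conversely, {a, c, e} is a clique of size 3, and the vertices of any clique must share a bag in every tree decomposition; so some bag has ≥ 3 vertices and tw(G) ≥ 2. Combining the bounds, tw(G) = 2.

Treewidth 2.
Bags: B1 = {a, b, c}  B2 = {a, b, d}  B3 = {a, b, f}  B4 = {a, c, e}
Tree: B1–B2, B1–B3, B1–B4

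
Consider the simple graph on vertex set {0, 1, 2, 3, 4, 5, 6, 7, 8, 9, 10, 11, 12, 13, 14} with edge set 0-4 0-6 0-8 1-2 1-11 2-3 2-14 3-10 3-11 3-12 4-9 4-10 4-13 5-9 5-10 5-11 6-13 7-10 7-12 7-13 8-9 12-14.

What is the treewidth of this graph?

A width-3 tree decomposition is:
Bags: B1 = {0, 6, 8, 13}  B2 = {0, 4, 8, 13}  B3 = {4, 8, 9, 13}  B4 = {4, 7, 9, 13}  B5 = {4, 7, 9, 10}  B6 = {5, 7, 9, 10}  B7 = {5, 7, 10, 12}  B8 = {3, 5, 10, 12}  B9 = {3, 5, 11, 12}  B10 = {3, 11, 12, 14}  B11 = {2, 3, 11, 14}  B12 = {1, 2, 11, 14}
Tree: B1–B2, B2–B3, B3–B4, B4–B5, B5–B6, B6–B7, B7–B8, B8–B9, B9–B10, B10–B11, B11–B12
The largest bag has 4 vertices, giving width 3; this decomposition certifies tw(G) ≤ 3. For the lower bound: the 4 vertex sets {0,6,8}, {13}, {4}, {5,7,9,10} are disjoint, each induces a connected subgraph, and every pair is joined by at least one edge of G. Contracting each set to a single vertex therefore yields K_{4} as a minor, and since treewidth is minor-monotone, tw(G) ≥ tw(K_{4}) = 3. Therefore the treewidth is 3.

3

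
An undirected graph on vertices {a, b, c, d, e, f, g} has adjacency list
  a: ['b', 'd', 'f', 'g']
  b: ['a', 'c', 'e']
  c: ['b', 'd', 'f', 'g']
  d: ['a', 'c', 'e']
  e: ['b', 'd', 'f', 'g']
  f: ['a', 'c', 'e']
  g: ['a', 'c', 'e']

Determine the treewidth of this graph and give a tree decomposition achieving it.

Treewidth 3.
One optimal decomposition is:
Bags: B1 = {a, c, e, f}  B2 = {a, b, c, e}  B3 = {a, c, d, e}  B4 = {a, c, e, g}
Tree: B1–B2, B2–B3, B3–B4

Every bag has size at most 4, so the width is 4 − 1 = 3 and tw(G) ≤ 3. For the lower bound: the 4 vertex sets {c,f}, {a,b}, {e}, {d} are disjoint, each induces a connected subgraph, and every pair is joined by at least one edge of G. Contracting each set to a single vertex therefore yields K_{4} as a minor, and since treewidth is minor-monotone, tw(G) ≥ tw(K_{4}) = 3. Combining the bounds, tw(G) = 3.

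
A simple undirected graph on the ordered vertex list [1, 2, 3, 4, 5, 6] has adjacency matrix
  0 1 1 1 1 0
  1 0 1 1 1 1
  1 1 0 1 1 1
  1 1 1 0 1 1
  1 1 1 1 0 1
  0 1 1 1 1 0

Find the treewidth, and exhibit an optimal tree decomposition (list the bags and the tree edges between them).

Each bag holds 5 vertices, so the decomposition has width 4, which upper-bounds the treewidth. For the lower bound, the 5 vertices {1, 2, 3, 4, 5} are pairwise adjacent, and any tree decomposition puts a clique entirely inside one bag — forcing width ≥ 4. Therefore the treewidth is 4.

Treewidth 4.
Bags: B1 = {1, 2, 3, 4, 5}  B2 = {2, 3, 4, 5, 6}
Tree: B1–B2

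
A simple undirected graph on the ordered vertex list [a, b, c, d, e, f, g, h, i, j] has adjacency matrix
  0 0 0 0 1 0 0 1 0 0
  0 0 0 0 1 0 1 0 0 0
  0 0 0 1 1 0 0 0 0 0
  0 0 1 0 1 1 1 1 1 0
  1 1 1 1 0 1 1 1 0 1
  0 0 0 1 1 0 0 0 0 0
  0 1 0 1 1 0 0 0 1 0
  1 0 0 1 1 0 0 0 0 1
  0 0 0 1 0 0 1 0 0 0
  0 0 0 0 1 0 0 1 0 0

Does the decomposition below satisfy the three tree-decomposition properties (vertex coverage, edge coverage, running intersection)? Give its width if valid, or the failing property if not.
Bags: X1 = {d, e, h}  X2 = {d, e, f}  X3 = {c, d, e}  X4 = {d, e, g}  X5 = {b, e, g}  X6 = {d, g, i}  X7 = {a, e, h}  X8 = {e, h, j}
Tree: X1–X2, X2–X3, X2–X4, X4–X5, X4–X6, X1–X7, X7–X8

Checking the three conditions: (i) the bags cover all of {a, b, c, d, e, f, g, h, i, j}; (ii) for each edge, some bag contains both endpoints; (iii) the bags containing any fixed vertex form a subtree. All hold, so the decomposition is valid with width 3 − 1 = 2.

Yes; width 2.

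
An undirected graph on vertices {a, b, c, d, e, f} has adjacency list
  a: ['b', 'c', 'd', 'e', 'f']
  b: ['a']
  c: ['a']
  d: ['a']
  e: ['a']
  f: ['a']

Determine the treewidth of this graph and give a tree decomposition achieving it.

Treewidth 1.
Bags: B1 = {a, e}  B2 = {a, d}  B3 = {a, f}  B4 = {a, b}  B5 = {a, c}
Tree: B1–B2, B2–B3, B3–B4, B3–B5

Every bag has size at most 2, so the width is 2 − 1 = 1 and tw(G) ≤ 1. G has an edge, so its treewidth is at least 1. Hence tw(G) = 1 exactly.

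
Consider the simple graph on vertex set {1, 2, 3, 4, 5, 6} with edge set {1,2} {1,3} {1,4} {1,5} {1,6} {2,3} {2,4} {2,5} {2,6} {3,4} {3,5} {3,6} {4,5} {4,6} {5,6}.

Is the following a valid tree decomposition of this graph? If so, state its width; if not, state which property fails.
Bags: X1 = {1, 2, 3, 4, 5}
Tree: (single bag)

A tree decomposition must satisfy three properties: every vertex lies in some bag; for every edge, both endpoints lie together in some bag; and for every vertex, the bags containing it form a connected subtree. Here vertex 6 appears in no bag, so the decomposition is invalid.

No — vertex 6 appears in no bag.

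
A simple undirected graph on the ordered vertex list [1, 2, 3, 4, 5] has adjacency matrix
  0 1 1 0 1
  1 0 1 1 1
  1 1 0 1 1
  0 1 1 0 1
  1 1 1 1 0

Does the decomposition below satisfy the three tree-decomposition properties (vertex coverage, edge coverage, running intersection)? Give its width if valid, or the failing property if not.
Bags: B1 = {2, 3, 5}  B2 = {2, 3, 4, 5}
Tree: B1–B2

No — vertex 1 appears in no bag.

A tree decomposition must satisfy three properties: every vertex lies in some bag; for every edge, both endpoints lie together in some bag; and for every vertex, the bags containing it form a connected subtree. Here vertex 1 appears in no bag, so the decomposition is invalid.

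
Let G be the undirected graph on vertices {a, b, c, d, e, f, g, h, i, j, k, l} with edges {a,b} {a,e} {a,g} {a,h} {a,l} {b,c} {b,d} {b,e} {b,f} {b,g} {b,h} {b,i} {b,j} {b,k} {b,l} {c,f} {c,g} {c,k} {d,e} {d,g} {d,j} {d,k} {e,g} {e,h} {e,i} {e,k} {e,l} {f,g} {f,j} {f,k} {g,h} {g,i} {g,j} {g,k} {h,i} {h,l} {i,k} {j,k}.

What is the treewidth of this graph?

4

A width-4 tree decomposition is:
Bags: B1 = {b, e, g, h, i}  B2 = {b, e, g, i, k}  B3 = {b, d, e, g, k}  B4 = {b, d, g, j, k}  B5 = {b, f, g, j, k}  B6 = {a, b, e, g, h}  B7 = {b, c, f, g, k}  B8 = {a, b, e, h, l}
Tree: B1–B2, B2–B3, B3–B4, B4–B5, B1–B6, B5–B7, B6–B8
The largest bag has 5 vertices, giving width 4; this decomposition certifies tw(G) ≤ 4. For the lower bound, the 5 vertices {a, b, e, g, h} are pairwise adjacent, and any tree decomposition puts a clique entirely inside one bag — forcing width ≥ 4. Combining the bounds, tw(G) = 4.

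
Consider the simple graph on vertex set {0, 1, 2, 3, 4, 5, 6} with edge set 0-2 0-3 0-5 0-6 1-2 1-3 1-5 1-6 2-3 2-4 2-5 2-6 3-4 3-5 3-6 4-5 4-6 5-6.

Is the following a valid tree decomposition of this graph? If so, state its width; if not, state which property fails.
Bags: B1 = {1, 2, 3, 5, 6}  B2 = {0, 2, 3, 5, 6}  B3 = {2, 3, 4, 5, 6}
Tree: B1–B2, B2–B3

Vertex coverage: the bags together contain {0, 1, 2, 3, 4, 5, 6}, the full vertex set. Edge coverage: each edge of G has both endpoints in at least one bag. Running intersection: for every vertex, the bags containing it form a connected subtree. All three properties hold, so this is a valid tree decomposition of width max|bag| − 1 = 4, and hence tw(G) ≤ 4.

Yes; width 4.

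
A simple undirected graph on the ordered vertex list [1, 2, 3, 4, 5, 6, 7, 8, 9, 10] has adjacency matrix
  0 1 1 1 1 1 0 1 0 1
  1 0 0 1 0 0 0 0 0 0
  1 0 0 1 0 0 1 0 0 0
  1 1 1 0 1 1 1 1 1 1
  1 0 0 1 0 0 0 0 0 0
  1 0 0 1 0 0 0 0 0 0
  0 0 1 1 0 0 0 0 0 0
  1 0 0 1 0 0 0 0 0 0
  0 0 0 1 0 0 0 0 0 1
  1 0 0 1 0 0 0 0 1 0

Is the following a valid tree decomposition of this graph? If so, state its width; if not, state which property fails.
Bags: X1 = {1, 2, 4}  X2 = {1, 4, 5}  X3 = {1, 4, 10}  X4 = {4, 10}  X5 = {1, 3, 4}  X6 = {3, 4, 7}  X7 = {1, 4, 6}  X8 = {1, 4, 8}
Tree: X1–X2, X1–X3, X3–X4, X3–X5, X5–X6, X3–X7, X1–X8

No — vertex 9 appears in no bag.

A tree decomposition must satisfy three properties: every vertex lies in some bag; for every edge, both endpoints lie together in some bag; and for every vertex, the bags containing it form a connected subtree. Here vertex 9 appears in no bag, so the decomposition is invalid.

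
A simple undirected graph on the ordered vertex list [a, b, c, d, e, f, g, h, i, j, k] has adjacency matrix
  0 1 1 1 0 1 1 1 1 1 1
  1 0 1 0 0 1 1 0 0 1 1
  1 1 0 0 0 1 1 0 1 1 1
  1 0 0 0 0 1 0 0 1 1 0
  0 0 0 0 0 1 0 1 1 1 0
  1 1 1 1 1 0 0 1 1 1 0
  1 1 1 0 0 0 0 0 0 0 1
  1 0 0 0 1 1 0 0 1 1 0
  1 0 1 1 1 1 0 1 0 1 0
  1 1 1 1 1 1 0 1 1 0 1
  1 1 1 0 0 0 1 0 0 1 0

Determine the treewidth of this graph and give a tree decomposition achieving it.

Treewidth 4.
One such decomposition:
Bags: B1 = {a, c, f, i, j}  B2 = {a, d, f, i, j}  B3 = {a, f, h, i, j}  B4 = {a, b, c, f, j}  B5 = {a, b, c, j, k}  B6 = {a, b, c, g, k}  B7 = {e, f, h, i, j}
Tree: B1–B2, B1–B3, B1–B4, B4–B5, B5–B6, B3–B7

Every bag has size at most 5, so the width is 5 − 1 = 4 and tw(G) ≤ 4. For the lower bound, the 5 vertices {e, f, h, i, j} are pairwise adjacent, and any tree decomposition puts a clique entirely inside one bag — forcing width ≥ 4. Therefore the treewidth is 4.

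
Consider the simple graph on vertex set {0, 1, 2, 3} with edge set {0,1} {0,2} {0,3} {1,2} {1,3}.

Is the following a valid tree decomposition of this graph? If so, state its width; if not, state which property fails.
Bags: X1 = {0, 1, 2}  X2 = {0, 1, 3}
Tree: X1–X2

Yes; width 2.

Checking the three conditions: (i) the bags cover all of {0, 1, 2, 3}; (ii) for each edge, some bag contains both endpoints; (iii) the bags containing any fixed vertex form a subtree. All hold, so the decomposition is valid with width 3 − 1 = 2.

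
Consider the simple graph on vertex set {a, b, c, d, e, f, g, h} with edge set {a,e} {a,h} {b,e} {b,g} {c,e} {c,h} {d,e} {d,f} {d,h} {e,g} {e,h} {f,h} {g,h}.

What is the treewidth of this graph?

A width-2 tree decomposition is:
Bags: B1 = {d, e, h}  B2 = {e, g, h}  B3 = {c, e, h}  B4 = {d, f, h}  B5 = {b, e, g}  B6 = {a, e, h}
Tree: B1–B2, B1–B3, B1–B4, B2–B5, B1–B6
Every bag has size at most 3, so the width is 3 − 1 = 2 and tw(G) ≤ 2. On the other hand G contains the 3-clique {d, e, h}. A clique must lie in a single bag of any decomposition, so no decomposition can have width below 2. Combining the bounds, tw(G) = 2.

2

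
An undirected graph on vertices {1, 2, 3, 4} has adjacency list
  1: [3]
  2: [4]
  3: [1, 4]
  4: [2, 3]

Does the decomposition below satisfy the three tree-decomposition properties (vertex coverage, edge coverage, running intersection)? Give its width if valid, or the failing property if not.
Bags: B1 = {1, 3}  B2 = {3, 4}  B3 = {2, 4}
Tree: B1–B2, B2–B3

Every vertex of G appears in some bag (union = {1, 2, 3, 4}); every edge is covered by a bag; and for each vertex v the set of bags containing v is connected in the bag tree. The decomposition is therefore valid. The largest bag has 2 vertices, so the width is 1.

Yes; width 1.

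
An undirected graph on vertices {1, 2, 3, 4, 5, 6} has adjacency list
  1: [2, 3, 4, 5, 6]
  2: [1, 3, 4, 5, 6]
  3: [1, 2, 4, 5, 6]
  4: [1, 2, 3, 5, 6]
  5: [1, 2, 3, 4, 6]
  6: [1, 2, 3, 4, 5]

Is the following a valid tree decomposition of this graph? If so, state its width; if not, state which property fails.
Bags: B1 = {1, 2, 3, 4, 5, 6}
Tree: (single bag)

Yes; width 5.

Every vertex of G appears in some bag (union = {1, 2, 3, 4, 5, 6}); every edge is covered by a bag; and for each vertex v the set of bags containing v is connected in the bag tree. The decomposition is therefore valid. The largest bag has 6 vertices, so the width is 5.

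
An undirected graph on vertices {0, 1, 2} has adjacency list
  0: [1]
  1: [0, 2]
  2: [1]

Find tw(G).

A width-1 tree decomposition is:
Bags: B1 = {1, 2}  B2 = {0, 1}
Tree: B1–B2
The largest bag has 2 vertices, giving width 1; this decomposition certifies tw(G) ≤ 1. G has an edge, so its treewidth is at least 1. Hence tw(G) = 1 exactly.

1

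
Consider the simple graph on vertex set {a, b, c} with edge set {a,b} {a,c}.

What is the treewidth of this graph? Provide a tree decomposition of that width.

Each bag holds 2 vertices, so the decomposition has width 1, which upper-bounds the treewidth. Any graph with an edge has treewidth ≥ 1, and G has the edge c–a. Combining the bounds, tw(G) = 1.

Treewidth 1.
Bags: B1 = {a, c}  B2 = {a, b}
Tree: B1–B2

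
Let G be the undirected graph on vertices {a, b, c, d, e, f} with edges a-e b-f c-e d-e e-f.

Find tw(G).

1

A width-1 tree decomposition is:
Bags: B1 = {e, f}  B2 = {d, e}  B3 = {c, e}  B4 = {b, f}  B5 = {a, e}
Tree: B1–B2, B2–B3, B1–B4, B1–B5
Each bag holds 2 vertices, so the decomposition has width 1, which upper-bounds the treewidth. G has an edge, so its treewidth is at least 1. Combining the bounds, tw(G) = 1.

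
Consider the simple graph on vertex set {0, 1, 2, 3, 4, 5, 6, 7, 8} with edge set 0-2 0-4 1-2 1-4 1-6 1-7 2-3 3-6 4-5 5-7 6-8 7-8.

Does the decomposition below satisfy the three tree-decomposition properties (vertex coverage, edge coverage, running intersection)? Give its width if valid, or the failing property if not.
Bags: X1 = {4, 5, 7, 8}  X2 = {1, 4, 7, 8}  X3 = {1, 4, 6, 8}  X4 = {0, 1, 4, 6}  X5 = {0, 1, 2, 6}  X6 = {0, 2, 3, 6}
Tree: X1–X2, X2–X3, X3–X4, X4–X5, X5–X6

Checking the three conditions: (i) the bags cover all of {0, 1, 2, 3, 4, 5, 6, 7, 8}; (ii) for each edge, some bag contains both endpoints; (iii) the bags containing any fixed vertex form a subtree. All hold, so the decomposition is valid with width 4 − 1 = 3.

Yes; width 3.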